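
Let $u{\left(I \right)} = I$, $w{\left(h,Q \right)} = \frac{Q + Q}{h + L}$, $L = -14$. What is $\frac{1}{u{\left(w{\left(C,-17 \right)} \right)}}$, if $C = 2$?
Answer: $\frac{6}{17} \approx 0.35294$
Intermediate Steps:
$w{\left(h,Q \right)} = \frac{2 Q}{-14 + h}$ ($w{\left(h,Q \right)} = \frac{Q + Q}{h - 14} = \frac{2 Q}{-14 + h}$)
$\frac{1}{u{\left(w{\left(C,-17 \right)} \right)}} = \frac{1}{2 \left(-17\right) \frac{1}{-14 + 2}} = \frac{1}{2 \left(-17\right) \frac{1}{-12}} = \frac{1}{2 \left(-17\right) \left(- \frac{1}{12}\right)} = \frac{1}{\frac{17}{6}} = \frac{6}{17}$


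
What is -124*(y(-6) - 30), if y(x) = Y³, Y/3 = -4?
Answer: 217992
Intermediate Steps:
Y = -12 (Y = 3*(-4) = -12)
y(x) = -1728 (y(x) = (-12)³ = -1728)
-124*(y(-6) - 30) = -124*(-1728 - 30) = -124*(-1758) = 217992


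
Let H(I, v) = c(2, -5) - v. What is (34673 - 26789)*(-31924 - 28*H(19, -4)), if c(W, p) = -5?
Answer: -251468064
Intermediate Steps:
H(I, v) = -5 - v
(34673 - 26789)*(-31924 - 28*H(19, -4)) = (34673 - 26789)*(-31924 - 28*(-5 - 1*(-4))) = 7884*(-31924 - 28*(-5 + 4)) = 7884*(-31924 - 28*(-1)) = 7884*(-31924 + 28) = 7884*(-31896) = -251468064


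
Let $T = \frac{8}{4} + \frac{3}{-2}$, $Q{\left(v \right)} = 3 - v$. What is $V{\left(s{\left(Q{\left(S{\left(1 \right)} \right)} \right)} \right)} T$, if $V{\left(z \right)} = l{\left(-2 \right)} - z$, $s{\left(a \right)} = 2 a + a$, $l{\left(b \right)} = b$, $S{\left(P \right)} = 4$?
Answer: $\frac{1}{2} \approx 0.5$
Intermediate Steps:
$s{\left(a \right)} = 3 a$
$V{\left(z \right)} = -2 - z$
$T = \frac{1}{2}$ ($T = 8 \cdot \frac{1}{4} + 3 \left(- \frac{1}{2}\right) = 2 - \frac{3}{2} = \frac{1}{2} \approx 0.5$)
$V{\left(s{\left(Q{\left(S{\left(1 \right)} \right)} \right)} \right)} T = \left(-2 - 3 \left(3 - 4\right)\right) \frac{1}{2} = \left(-2 - 3 \left(-1\right)\right) \frac{1}{2} = \left(-2 - -3\right) \frac{1}{2} = \left(-2 + 3\right) \frac{1}{2} = 1 \cdot \frac{1}{2} = \frac{1}{2}$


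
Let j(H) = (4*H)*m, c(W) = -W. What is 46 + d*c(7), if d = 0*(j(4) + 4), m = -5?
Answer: 46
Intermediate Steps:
j(H) = -20*H (j(H) = (4*H)*(-5) = -20*H)
d = 0 (d = 0*(-20*4 + 4) = 0*(-80 + 4) = 0*(-76) = 0)
46 + d*c(7) = 46 + 0*(-1*7) = 46 + 0*(-7) = 46 + 0 = 46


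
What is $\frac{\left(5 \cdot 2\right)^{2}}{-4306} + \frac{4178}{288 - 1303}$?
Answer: $- \frac{9045984}{2185295} \approx -4.1395$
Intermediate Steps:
$\frac{\left(5 \cdot 2\right)^{2}}{-4306} + \frac{4178}{288 - 1303} = 10^{2} \left(- \frac{1}{4306}\right) + \frac{4178}{288 - 1303} = 100 \left(- \frac{1}{4306}\right) + \frac{4178}{-1015} = - \frac{50}{2153} + 4178 \left(- \frac{1}{1015}\right) = - \frac{50}{2153} - \frac{4178}{1015} = - \frac{9045984}{2185295}$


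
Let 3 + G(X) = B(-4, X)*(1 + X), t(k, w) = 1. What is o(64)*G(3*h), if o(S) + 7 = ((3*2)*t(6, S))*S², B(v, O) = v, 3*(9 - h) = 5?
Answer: -2334055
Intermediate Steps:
h = 22/3 (h = 9 - ⅓*5 = 9 - 5/3 = 22/3 ≈ 7.3333)
o(S) = -7 + 6*S² (o(S) = -7 + ((3*2)*1)*S² = -7 + (6*1)*S² = -7 + 6*S²)
G(X) = -7 - 4*X (G(X) = -3 - 4*(1 + X) = -3 + (-4 - 4*X) = -7 - 4*X)
o(64)*G(3*h) = (-7 + 6*64²)*(-7 - 12*22/3) = (-7 + 6*4096)*(-7 - 4*22) = (-7 + 24576)*(-7 - 88) = 24569*(-95) = -2334055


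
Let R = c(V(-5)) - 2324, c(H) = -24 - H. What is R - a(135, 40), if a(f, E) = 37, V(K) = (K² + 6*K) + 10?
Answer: -2390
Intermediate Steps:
V(K) = 10 + K² + 6*K
R = -2353 (R = (-24 - (10 + (-5)² + 6*(-5))) - 2324 = (-24 - (10 + 25 - 30)) - 2324 = (-24 - 1*5) - 2324 = (-24 - 5) - 2324 = -29 - 2324 = -2353)
R - a(135, 40) = -2353 - 1*37 = -2353 - 37 = -2390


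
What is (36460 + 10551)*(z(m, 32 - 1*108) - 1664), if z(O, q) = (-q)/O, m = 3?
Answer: -231106076/3 ≈ -7.7035e+7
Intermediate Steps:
z(O, q) = -q/O
(36460 + 10551)*(z(m, 32 - 1*108) - 1664) = (36460 + 10551)*(-1*(32 - 1*108)/3 - 1664) = 47011*(-1*(32 - 108)*⅓ - 1664) = 47011*(-1*(-76)*⅓ - 1664) = 47011*(76/3 - 1664) = 47011*(-4916/3) = -231106076/3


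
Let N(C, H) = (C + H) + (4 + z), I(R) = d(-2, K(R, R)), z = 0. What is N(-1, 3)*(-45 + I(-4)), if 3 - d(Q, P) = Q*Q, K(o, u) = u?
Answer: -276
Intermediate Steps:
d(Q, P) = 3 - Q² (d(Q, P) = 3 - Q*Q = 3 - Q²)
I(R) = -1 (I(R) = 3 - 1*(-2)² = 3 - 1*4 = 3 - 4 = -1)
N(C, H) = 4 + C + H (N(C, H) = (C + H) + (4 + 0) = (C + H) + 4 = 4 + C + H)
N(-1, 3)*(-45 + I(-4)) = (4 - 1 + 3)*(-45 - 1) = 6*(-46) = -276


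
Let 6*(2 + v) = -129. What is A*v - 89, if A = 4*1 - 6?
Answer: -42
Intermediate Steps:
A = -2 (A = 4 - 6 = -2)
v = -47/2 (v = -2 + (1/6)*(-129) = -2 - 43/2 = -47/2 ≈ -23.500)
A*v - 89 = -2*(-47/2) - 89 = 47 - 89 = -42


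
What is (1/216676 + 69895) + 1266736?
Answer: 289615858557/216676 ≈ 1.3366e+6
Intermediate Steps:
(1/216676 + 69895) + 1266736 = 15144569021/216676 + 1266736 = 289615858557/216676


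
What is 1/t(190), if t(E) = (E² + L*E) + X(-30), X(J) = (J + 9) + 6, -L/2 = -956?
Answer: 1/399365 ≈ 2.5040e-6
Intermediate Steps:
L = 1912 (L = -2*(-956) = 1912)
X(J) = 15 + J (X(J) = (9 + J) + 6 = 15 + J)
t(E) = -15 + E² + 1912*E (t(E) = (E² + 1912*E) + (15 - 30) = (E² + 1912*E) - 15 = -15 + E² + 1912*E)
1/t(190) = 1/(-15 + 190² + 1912*190) = 1/(-15 + 36100 + 363280) = 1/399365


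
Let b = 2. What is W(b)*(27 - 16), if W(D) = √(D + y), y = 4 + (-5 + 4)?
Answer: 11*√5 ≈ 24.597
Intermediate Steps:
y = 3 (y = 4 - 1 = 3)
W(D) = √(3 + D) (W(D) = √(D + 3) = √(3 + D))
W(b)*(27 - 16) = √(3 + 2)*(27 - 16) = √5*11 = 11*√5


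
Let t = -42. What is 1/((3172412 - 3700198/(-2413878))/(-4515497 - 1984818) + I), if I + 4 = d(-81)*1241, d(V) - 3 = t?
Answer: -7845483685785/379748775752668322 ≈ -2.0660e-5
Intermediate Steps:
d(V) = -39 (d(V) = 3 - 42 = -39)
I = -48403 (I = -4 - 39*1241 = -4 - 48399 = -48403)
1/((3172412 - 3700198/(-2413878))/(-4515497 - 1984818) + I) = 1/((3172412 - 3700198/(-2413878))/(-4515497 - 1984818) - 48403) = 1/((3172412 - 3700198*(-1/2413878))/(-6500315) - 48403) = 1/((3172412 + 1850099/1206939)*(-1/6500315) - 48403) = 1/((3828909616967/1206939)*(-1/6500315) - 48403) = 1/(-3828909616967/7845483685785 - 48403) = 1/(-379748775752668322/7845483685785) = -7845483685785/379748775752668322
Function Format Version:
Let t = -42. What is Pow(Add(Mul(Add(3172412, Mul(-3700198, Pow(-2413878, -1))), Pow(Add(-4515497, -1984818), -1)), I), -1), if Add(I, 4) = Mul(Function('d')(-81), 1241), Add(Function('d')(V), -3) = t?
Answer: Rational(-7845483685785, 379748775752668322) ≈ -2.0660e-5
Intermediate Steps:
Function('d')(V) = -39 (Function('d')(V) = Add(3, -42) = -39)
I = -48403 (I = Add(-4, Mul(-39, 1241)) = Add(-4, -48399) = -48403)
Pow(Add(Mul(Add(3172412, Mul(-3700198, Pow(-2413878, -1))), Pow(Add(-4515497, -1984818), -1)), I), -1) = Pow(Add(Mul(Add(3172412, Mul(-3700198, Pow(-2413878, -1))), Pow(Add(-4515497, -1984818), -1)), -48403), -1) = Pow(Add(Mul(Add(3172412, Mul(-3700198, Rational(-1, 2413878))), Pow(-6500315, -1)), -48403), -1) = Pow(Add(Mul(Add(3172412, Rational(1850099, 1206939)), Rational(-1, 6500315)), -48403), -1) = Pow(Add(Mul(Rational(3828909616967, 1206939), Rational(-1, 6500315)), -48403), -1) = Pow(Add(Rational(-3828909616967, 7845483685785), -48403), -1) = Pow(Rational(-379748775752668322, 7845483685785), -1) = Rational(-7845483685785, 379748775752668322)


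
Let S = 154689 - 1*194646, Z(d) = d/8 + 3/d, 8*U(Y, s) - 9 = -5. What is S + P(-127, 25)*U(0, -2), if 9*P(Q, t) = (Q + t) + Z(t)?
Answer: -143864951/3600 ≈ -39963.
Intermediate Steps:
U(Y, s) = ½ (U(Y, s) = 9/8 + (⅛)*(-5) = 9/8 - 5/8 = ½)
Z(d) = 3/d + d/8 (Z(d) = d*(⅛) + 3/d = d/8 + 3/d = 3/d + d/8)
P(Q, t) = 1/(3*t) + t/8 + Q/9 (P(Q, t) = ((Q + t) + (3/t + t/8))/9 = (Q + 3/t + 9*t/8)/9 = 1/(3*t) + t/8 + Q/9)
S = -39957 (S = 154689 - 194646 = -39957)
S + P(-127, 25)*U(0, -2) = -39957 + ((⅓)/25 + (⅛)*25 + (⅑)*(-127))*(½) = -39957 + ((⅓)*(1/25) + 25/8 - 127/9)*(½) = -39957 + (1/75 + 25/8 - 127/9)*(½) = -39957 - 19751/1800*½ = -39957 - 19751/3600 = -143864951/3600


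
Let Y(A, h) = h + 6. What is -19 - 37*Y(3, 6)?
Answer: -463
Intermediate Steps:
Y(A, h) = 6 + h
-19 - 37*Y(3, 6) = -19 - 37*(6 + 6) = -19 - 37*12 = -19 - 444 = -463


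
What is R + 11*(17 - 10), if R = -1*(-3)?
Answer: 80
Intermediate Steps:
R = 3
R + 11*(17 - 10) = 3 + 11*(17 - 10) = 3 + 11*7 = 3 + 77 = 80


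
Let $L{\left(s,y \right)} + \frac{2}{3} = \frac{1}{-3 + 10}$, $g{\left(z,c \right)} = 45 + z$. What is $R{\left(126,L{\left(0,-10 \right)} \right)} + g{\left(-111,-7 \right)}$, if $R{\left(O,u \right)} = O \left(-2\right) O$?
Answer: $-31818$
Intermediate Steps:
$L{\left(s,y \right)} = - \frac{11}{21}$ ($L{\left(s,y \right)} = - \frac{2}{3} + \frac{1}{-3 + 10} = - \frac{2}{3} + \frac{1}{7} = - \frac{11}{21}$)
$R{\left(O,u \right)} = - 2 O^{2}$ ($R{\left(O,u \right)} = - 2 O O = - 2 O^{2}$)
$R{\left(126,L{\left(0,-10 \right)} \right)} + g{\left(-111,-7 \right)} = - 2 \cdot 126^{2} + \left(45 - 111\right) = \left(-2\right) 15876 - 66 = -31752 - 66 = -31818$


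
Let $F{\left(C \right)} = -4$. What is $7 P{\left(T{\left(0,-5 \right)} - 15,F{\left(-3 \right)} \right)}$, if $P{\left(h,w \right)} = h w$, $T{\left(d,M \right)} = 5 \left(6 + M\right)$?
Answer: $280$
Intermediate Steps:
$T{\left(d,M \right)} = 30 + 5 M$
$7 P{\left(T{\left(0,-5 \right)} - 15,F{\left(-3 \right)} \right)} = 7 \left(\left(30 + 5 \left(-5\right)\right) - 15\right) \left(-4\right) = 7 \left(\left(30 - 25\right) - 15\right) \left(-4\right) = 7 \left(5 - 15\right) \left(-4\right) = 7 \left(\left(-10\right) \left(-4\right)\right) = 7 \cdot 40 = 280$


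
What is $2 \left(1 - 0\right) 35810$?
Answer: $71620$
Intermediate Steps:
$2 \left(1 - 0\right) 35810 = 2 \left(1 + \left(-5 + 5\right)\right) 35810 = 2 \left(1 + 0\right) 35810 = 2 \cdot 1 \cdot 35810 = 2 \cdot 35810 = 71620$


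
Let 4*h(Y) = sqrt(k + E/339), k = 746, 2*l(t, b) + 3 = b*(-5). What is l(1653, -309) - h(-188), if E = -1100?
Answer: 771 - sqrt(85358166)/1356 ≈ 764.19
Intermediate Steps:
l(t, b) = -3/2 - 5*b/2 (l(t, b) = -3/2 + (b*(-5))/2 = -3/2 + (-5*b)/2 = -3/2 - 5*b/2)
h(Y) = sqrt(85358166)/1356 (h(Y) = sqrt(746 - 1100/339)/4 = sqrt(251794/339)/4 = (sqrt(85358166)/339)/4 = sqrt(85358166)/1356)
l(1653, -309) - h(-188) = (-3/2 - 5/2*(-309)) - sqrt(85358166)/1356 = (-3/2 + 1545/2) - sqrt(85358166)/1356 = 771 - sqrt(85358166)/1356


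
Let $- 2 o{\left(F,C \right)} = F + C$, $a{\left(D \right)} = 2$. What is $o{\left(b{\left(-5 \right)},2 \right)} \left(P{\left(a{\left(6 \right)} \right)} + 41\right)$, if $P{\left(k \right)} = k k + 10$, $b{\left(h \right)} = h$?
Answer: $\frac{165}{2} \approx 82.5$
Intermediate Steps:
$P{\left(k \right)} = 10 + k^{2}$ ($P{\left(k \right)} = k^{2} + 10 = 10 + k^{2}$)
$o{\left(F,C \right)} = - \frac{C}{2} - \frac{F}{2}$ ($o{\left(F,C \right)} = - \frac{F + C}{2} = - \frac{C + F}{2} = - \frac{C}{2} - \frac{F}{2}$)
$o{\left(b{\left(-5 \right)},2 \right)} \left(P{\left(a{\left(6 \right)} \right)} + 41\right) = \left(\left(- \frac{1}{2}\right) 2 - - \frac{5}{2}\right) \left(\left(10 + 2^{2}\right) + 41\right) = \left(-1 + \frac{5}{2}\right) \left(\left(10 + 4\right) + 41\right) = \frac{3 \left(14 + 41\right)}{2} = \frac{3}{2} \cdot 55 = \frac{165}{2}$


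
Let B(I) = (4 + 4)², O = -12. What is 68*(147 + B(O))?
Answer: 14348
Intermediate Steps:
B(I) = 64 (B(I) = 8² = 64)
68*(147 + B(O)) = 68*(147 + 64) = 68*211 = 14348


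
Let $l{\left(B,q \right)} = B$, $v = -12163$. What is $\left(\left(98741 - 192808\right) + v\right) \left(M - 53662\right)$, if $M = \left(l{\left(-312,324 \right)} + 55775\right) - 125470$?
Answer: $13137357870$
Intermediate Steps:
$M = -70007$ ($M = \left(-312 + 55775\right) - 125470 = 55463 - 125470 = -70007$)
$\left(\left(98741 - 192808\right) + v\right) \left(M - 53662\right) = \left(\left(98741 - 192808\right) - 12163\right) \left(-70007 - 53662\right) = \left(\left(98741 - 192808\right) - 12163\right) \left(-123669\right) = \left(-94067 - 12163\right) \left(-123669\right) = \left(-106230\right) \left(-123669\right) = 13137357870$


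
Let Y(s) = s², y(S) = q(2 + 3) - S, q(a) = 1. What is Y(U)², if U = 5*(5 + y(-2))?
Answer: 2560000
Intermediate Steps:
y(S) = 1 - S
U = 40 (U = 5*(5 + (1 - 1*(-2))) = 5*(5 + (1 + 2)) = 5*(5 + 3) = 5*8 = 40)
Y(U)² = (40²)² = 1600² = 2560000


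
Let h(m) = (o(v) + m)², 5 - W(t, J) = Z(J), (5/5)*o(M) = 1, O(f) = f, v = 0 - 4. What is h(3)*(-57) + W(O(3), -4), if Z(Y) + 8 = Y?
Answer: -895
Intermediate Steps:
v = -4
Z(Y) = -8 + Y
o(M) = 1
W(t, J) = 13 - J (W(t, J) = 5 - (-8 + J) = 5 + (8 - J) = 13 - J)
h(m) = (1 + m)²
h(3)*(-57) + W(O(3), -4) = (1 + 3)²*(-57) + (13 - 1*(-4)) = 4²*(-57) + (13 + 4) = 16*(-57) + 17 = -912 + 17 = -895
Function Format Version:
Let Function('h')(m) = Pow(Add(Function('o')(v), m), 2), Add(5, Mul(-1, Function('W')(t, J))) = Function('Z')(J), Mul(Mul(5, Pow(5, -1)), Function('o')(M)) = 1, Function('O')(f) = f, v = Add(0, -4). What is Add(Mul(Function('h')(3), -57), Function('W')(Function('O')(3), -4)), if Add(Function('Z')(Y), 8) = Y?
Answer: -895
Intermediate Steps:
v = -4
Function('Z')(Y) = Add(-8, Y)
Function('o')(M) = 1
Function('W')(t, J) = Add(13, Mul(-1, J)) (Function('W')(t, J) = Add(5, Mul(-1, Add(-8, J))) = Add(5, Add(8, Mul(-1, J))) = Add(13, Mul(-1, J)))
Function('h')(m) = Pow(Add(1, m), 2)
Add(Mul(Function('h')(3), -57), Function('W')(Function('O')(3), -4)) = Add(Mul(Pow(Add(1, 3), 2), -57), Add(13, Mul(-1, -4))) = Add(Mul(Pow(4, 2), -57), Add(13, 4)) = Add(Mul(16, -57), 17) = Add(-912, 17) = -895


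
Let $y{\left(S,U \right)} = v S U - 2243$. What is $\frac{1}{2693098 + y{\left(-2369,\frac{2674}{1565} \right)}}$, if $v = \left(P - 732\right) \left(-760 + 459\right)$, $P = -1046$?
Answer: $- \frac{1565}{3385984099593} \approx -4.622 \cdot 10^{-10}$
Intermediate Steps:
$v = 535178$ ($v = \left(-1046 - 732\right) \left(-760 + 459\right) = \left(-1778\right) \left(-301\right) = 535178$)
$y{\left(S,U \right)} = -2243 + 535178 S U$ ($y{\left(S,U \right)} = 535178 S U - 2243 = -2243 + 535178 S U$)
$\frac{1}{2693098 + y{\left(-2369,\frac{2674}{1565} \right)}} = \frac{1}{2693098 + \left(-2243 + 535178 \left(-2369\right) \frac{2674}{1565}\right)} = \frac{1}{2693098 - \frac{3390198797963}{1565}} = \frac{1}{- \frac{3385984099593}{1565}} = - \frac{1565}{3385984099593}$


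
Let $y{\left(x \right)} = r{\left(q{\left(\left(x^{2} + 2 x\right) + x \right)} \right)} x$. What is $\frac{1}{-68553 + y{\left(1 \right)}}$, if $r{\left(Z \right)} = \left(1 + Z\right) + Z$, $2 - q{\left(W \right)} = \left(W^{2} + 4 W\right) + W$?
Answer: $- \frac{1}{68620} \approx -1.4573 \cdot 10^{-5}$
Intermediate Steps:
$q{\left(W \right)} = 2 - W^{2} - 5 W$ ($q{\left(W \right)} = 2 - \left(\left(W^{2} + 4 W\right) + W\right) = 2 - \left(W^{2} + 5 W\right) = 2 - W^{2} - 5 W$)
$r{\left(Z \right)} = 1 + 2 Z$
$y{\left(x \right)} = x \left(5 - 30 x - 10 x^{2} - 2 \left(x^{2} + 3 x\right)^{2}\right)$ ($y{\left(x \right)} = \left(1 + 2 \left(2 - \left(\left(x^{2} + 2 x\right) + x\right)^{2} - 5 \left(\left(x^{2} + 2 x\right) + x\right)\right)\right) x = \left(1 + 2 \left(2 - \left(x^{2} + 3 x\right)^{2} - 5 \left(x^{2} + 3 x\right)\right)\right) x = \left(1 + 2 \left(2 - \left(x^{2} + 3 x\right)^{2} - \left(5 x^{2} + 15 x\right)\right)\right) x = \left(1 + 2 \left(2 - \left(x^{2} + 3 x\right)^{2} - 15 x - 5 x^{2}\right)\right) x = \left(1 - \left(-4 + 2 \left(x^{2} + 3 x\right)^{2} + 10 x^{2} + 30 x\right)\right) x = \left(5 - 30 x - 10 x^{2} - 2 \left(x^{2} + 3 x\right)^{2}\right) x = x \left(5 - 30 x - 10 x^{2} - 2 \left(x^{2} + 3 x\right)^{2}\right)$)
$\frac{1}{-68553 + y{\left(1 \right)}} = \frac{1}{-68553 - 1 \left(-5 + 2 \cdot 1^{2} \left(3 + 1\right)^{2} + 10 \cdot 1 \left(3 + 1\right)\right)} = \frac{1}{-68553 - 1 \left(-5 + 2 \cdot 1 \cdot 4^{2} + 10 \cdot 1 \cdot 4\right)} = \frac{1}{-68553 - 1 \left(-5 + 2 \cdot 1 \cdot 16 + 40\right)} = \frac{1}{-68553 - 1 \left(-5 + 32 + 40\right)} = \frac{1}{-68553 - 1 \cdot 67} = \frac{1}{-68553 - 67} = \frac{1}{-68620} = - \frac{1}{68620}$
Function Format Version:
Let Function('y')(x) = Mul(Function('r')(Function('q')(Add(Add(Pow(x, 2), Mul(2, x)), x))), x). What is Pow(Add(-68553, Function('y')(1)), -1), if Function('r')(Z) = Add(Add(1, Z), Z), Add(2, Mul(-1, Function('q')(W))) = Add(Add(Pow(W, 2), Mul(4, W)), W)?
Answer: Rational(-1, 68620) ≈ -1.4573e-5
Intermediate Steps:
Function('q')(W) = Add(2, Mul(-1, Pow(W, 2)), Mul(-5, W)) (Function('q')(W) = Add(2, Mul(-1, Add(Add(Pow(W, 2), Mul(4, W)), W))) = Add(2, Mul(-1, Add(Pow(W, 2), Mul(5, W)))) = Add(2, Add(Mul(-1, Pow(W, 2)), Mul(-5, W))) = Add(2, Mul(-1, Pow(W, 2)), Mul(-5, W)))
Function('r')(Z) = Add(1, Mul(2, Z))
Function('y')(x) = Mul(x, Add(5, Mul(-30, x), Mul(-10, Pow(x, 2)), Mul(-2, Pow(Add(Pow(x, 2), Mul(3, x)), 2)))) (Function('y')(x) = Mul(Add(1, Mul(2, Add(2, Mul(-1, Pow(Add(Add(Pow(x, 2), Mul(2, x)), x), 2)), Mul(-5, Add(Add(Pow(x, 2), Mul(2, x)), x))))), x) = Mul(Add(1, Mul(2, Add(2, Mul(-1, Pow(Add(Pow(x, 2), Mul(3, x)), 2)), Mul(-5, Add(Pow(x, 2), Mul(3, x)))))), x) = Mul(Add(1, Mul(2, Add(2, Mul(-1, Pow(Add(Pow(x, 2), Mul(3, x)), 2)), Add(Mul(-15, x), Mul(-5, Pow(x, 2)))))), x) = Mul(Add(1, Mul(2, Add(2, Mul(-1, Pow(Add(Pow(x, 2), Mul(3, x)), 2)), Mul(-15, x), Mul(-5, Pow(x, 2))))), x) = Mul(Add(1, Add(4, Mul(-30, x), Mul(-10, Pow(x, 2)), Mul(-2, Pow(Add(Pow(x, 2), Mul(3, x)), 2)))), x) = Mul(Add(5, Mul(-30, x), Mul(-10, Pow(x, 2)), Mul(-2, Pow(Add(Pow(x, 2), Mul(3, x)), 2))), x) = Mul(x, Add(5, Mul(-30, x), Mul(-10, Pow(x, 2)), Mul(-2, Pow(Add(Pow(x, 2), Mul(3, x)), 2)))))
Pow(Add(-68553, Function('y')(1)), -1) = Pow(Add(-68553, Mul(-1, 1, Add(-5, Mul(2, Pow(1, 2), Pow(Add(3, 1), 2)), Mul(10, 1, Add(3, 1))))), -1) = Pow(Add(-68553, Mul(-1, 1, Add(-5, Mul(2, 1, Pow(4, 2)), Mul(10, 1, 4)))), -1) = Pow(Add(-68553, Mul(-1, 1, Add(-5, Mul(2, 1, 16), 40))), -1) = Pow(Add(-68553, Mul(-1, 1, Add(-5, 32, 40))), -1) = Pow(Add(-68553, Mul(-1, 1, 67)), -1) = Pow(Add(-68553, -67), -1) = Pow(-68620, -1) = Rational(-1, 68620)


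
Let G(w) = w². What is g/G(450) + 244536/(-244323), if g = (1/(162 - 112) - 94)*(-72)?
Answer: -1231103749/1272515625 ≈ -0.96746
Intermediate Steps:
g = 169164/25 (g = (1/50 - 94)*(-72) = -4699/50*(-72) = 169164/25 ≈ 6766.6)
g/G(450) + 244536/(-244323) = 169164/(25*(450²)) + 244536/(-244323) = (169164/25)/202500 + 244536*(-1/244323) = (169164/25)*(1/202500) - 81512/81441 = 4699/140625 - 81512/81441 = -1231103749/1272515625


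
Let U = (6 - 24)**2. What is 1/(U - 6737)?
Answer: -1/6413 ≈ -0.00015593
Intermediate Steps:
U = 324 (U = (-18)**2 = 324)
1/(U - 6737) = 1/(324 - 6737) = 1/(-6413) = -1/6413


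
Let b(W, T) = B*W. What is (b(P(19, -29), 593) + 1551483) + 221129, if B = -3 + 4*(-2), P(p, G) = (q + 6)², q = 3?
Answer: 1771721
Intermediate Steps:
P(p, G) = 81 (P(p, G) = (3 + 6)² = 9² = 81)
B = -11 (B = -3 - 8 = -11)
b(W, T) = -11*W
(b(P(19, -29), 593) + 1551483) + 221129 = (-11*81 + 1551483) + 221129 = (-891 + 1551483) + 221129 = 1550592 + 221129 = 1771721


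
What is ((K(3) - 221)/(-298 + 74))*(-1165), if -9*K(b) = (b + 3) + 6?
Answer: -777055/672 ≈ -1156.3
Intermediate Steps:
K(b) = -1 - b/9 (K(b) = -((b + 3) + 6)/9 = -((3 + b) + 6)/9 = -(9 + b)/9 = -1 - b/9)
((K(3) - 221)/(-298 + 74))*(-1165) = (((-1 - 1/9*3) - 221)/(-298 + 74))*(-1165) = (((-1 - 1/3) - 221)/(-224))*(-1165) = ((-4/3 - 221)*(-1/224))*(-1165) = -667/3*(-1/224)*(-1165) = (667/672)*(-1165) = -777055/672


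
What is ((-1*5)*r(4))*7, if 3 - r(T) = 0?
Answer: -105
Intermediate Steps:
r(T) = 3 (r(T) = 3 - 1*0 = 3 + 0 = 3)
((-1*5)*r(4))*7 = (-1*5*3)*7 = -5*3*7 = -15*7 = -105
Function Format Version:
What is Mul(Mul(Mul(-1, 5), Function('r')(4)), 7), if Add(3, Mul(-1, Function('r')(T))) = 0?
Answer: -105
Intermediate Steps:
Function('r')(T) = 3 (Function('r')(T) = Add(3, Mul(-1, 0)) = Add(3, 0) = 3)
Mul(Mul(Mul(-1, 5), Function('r')(4)), 7) = Mul(Mul(Mul(-1, 5), 3), 7) = Mul(Mul(-5, 3), 7) = Mul(-15, 7) = -105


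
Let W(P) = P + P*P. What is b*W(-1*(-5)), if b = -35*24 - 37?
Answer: -26310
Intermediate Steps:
b = -877 (b = -840 - 37 = -877)
W(P) = P + P²
b*W(-1*(-5)) = -877*(-1*(-5))*(1 - 1*(-5)) = -4385*(1 + 5) = -4385*6 = -877*30 = -26310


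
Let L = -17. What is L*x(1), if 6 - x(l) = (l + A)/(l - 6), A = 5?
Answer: -612/5 ≈ -122.40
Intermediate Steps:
x(l) = 6 - (5 + l)/(-6 + l) (x(l) = 6 - (l + 5)/(l - 6) = 6 - (5 + l)/(-6 + l))
L*x(1) = -17*(-41 + 5*1)/(-6 + 1) = -17*(-41 + 5)/(-5) = -(-17)*(-36)/5 = -17*36/5 = -612/5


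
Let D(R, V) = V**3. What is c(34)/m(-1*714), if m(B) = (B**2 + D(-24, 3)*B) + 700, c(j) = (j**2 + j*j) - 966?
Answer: 673/245609 ≈ 0.0027401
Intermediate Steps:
c(j) = -966 + 2*j**2 (c(j) = (j**2 + j**2) - 966 = 2*j**2 - 966 = -966 + 2*j**2)
m(B) = 700 + B**2 + 27*B (m(B) = (B**2 + 3**3*B) + 700 = (B**2 + 27*B) + 700 = 700 + B**2 + 27*B)
c(34)/m(-1*714) = (-966 + 2*34**2)/(700 + (-1*714)**2 + 27*(-1*714)) = (-966 + 2*1156)/(700 + (-714)**2 + 27*(-714)) = (-966 + 2312)/(700 + 509796 - 19278) = 1346/491218 = 1346*(1/491218) = 673/245609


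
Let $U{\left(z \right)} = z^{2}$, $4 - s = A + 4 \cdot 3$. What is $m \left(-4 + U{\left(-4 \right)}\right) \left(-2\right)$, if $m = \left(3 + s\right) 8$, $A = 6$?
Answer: $2112$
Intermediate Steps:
$s = -14$ ($s = 4 - \left(6 + 4 \cdot 3\right) = 4 - \left(6 + 12\right) = 4 - 18 = -14$)
$m = -88$ ($m = \left(3 - 14\right) 8 = \left(-11\right) 8 = -88$)
$m \left(-4 + U{\left(-4 \right)}\right) \left(-2\right) = - 88 \left(-4 + \left(-4\right)^{2}\right) \left(-2\right) = - 88 \left(-4 + 16\right) \left(-2\right) = - 88 \cdot 12 \left(-2\right) = \left(-88\right) \left(-24\right) = 2112$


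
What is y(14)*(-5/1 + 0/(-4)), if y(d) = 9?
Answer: -45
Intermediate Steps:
y(14)*(-5/1 + 0/(-4)) = 9*(-5/1 + 0/(-4)) = 9*(-5*1 + 0*(-¼)) = 9*(-5 + 0) = 9*(-5) = -45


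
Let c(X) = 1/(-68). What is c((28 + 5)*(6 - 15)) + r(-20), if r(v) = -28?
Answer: -1905/68 ≈ -28.015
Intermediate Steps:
c(X) = -1/68
c((28 + 5)*(6 - 15)) + r(-20) = -1/68 - 28 = -1905/68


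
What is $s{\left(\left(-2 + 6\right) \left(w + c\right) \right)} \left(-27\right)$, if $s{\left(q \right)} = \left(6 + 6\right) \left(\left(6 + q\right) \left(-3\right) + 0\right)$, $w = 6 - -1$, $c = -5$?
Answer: $13608$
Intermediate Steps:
$w = 7$ ($w = 6 + 1 = 7$)
$s{\left(q \right)} = -216 - 36 q$ ($s{\left(q \right)} = 12 \left(\left(-18 - 3 q\right) + 0\right) = 12 \left(-18 - 3 q\right) = -216 - 36 q$)
$s{\left(\left(-2 + 6\right) \left(w + c\right) \right)} \left(-27\right) = \left(-216 - 36 \left(-2 + 6\right) \left(7 - 5\right)\right) \left(-27\right) = \left(-216 - 36 \cdot 4 \cdot 2\right) \left(-27\right) = \left(-216 - 288\right) \left(-27\right) = \left(-504\right) \left(-27\right) = 13608$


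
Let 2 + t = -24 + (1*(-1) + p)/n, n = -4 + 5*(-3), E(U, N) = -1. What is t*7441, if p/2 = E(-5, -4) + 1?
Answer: -3668413/19 ≈ -1.9307e+5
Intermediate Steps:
p = 0 (p = 2*(-1 + 1) = 2*0 = 0)
n = -19 (n = -4 - 15 = -19)
t = -493/19 (t = -2 + (-24 + (1*(-1) + 0)/(-19)) = -2 + (-24 + (-1 + 0)*(-1/19)) = -2 + (-24 - 1*(-1/19)) = -2 + (-24 + 1/19) = -2 - 455/19 = -493/19 ≈ -25.947)
t*7441 = -493/19*7441 = -3668413/19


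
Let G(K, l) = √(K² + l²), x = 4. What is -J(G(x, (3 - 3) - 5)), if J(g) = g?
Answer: -√41 ≈ -6.4031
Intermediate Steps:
-J(G(x, (3 - 3) - 5)) = -√(4² + ((3 - 3) - 5)²) = -√(16 + (0 - 5)²) = -√(16 + (-5)²) = -√(16 + 25) = -√41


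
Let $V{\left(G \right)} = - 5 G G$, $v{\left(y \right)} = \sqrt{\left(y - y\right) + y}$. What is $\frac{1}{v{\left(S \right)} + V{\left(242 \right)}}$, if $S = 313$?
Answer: $- \frac{292820}{85743552087} - \frac{\sqrt{313}}{85743552087} \approx -3.4153 \cdot 10^{-6}$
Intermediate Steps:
$v{\left(y \right)} = \sqrt{y}$ ($v{\left(y \right)} = \sqrt{0 + y} = \sqrt{y}$)
$V{\left(G \right)} = - 5 G^{2}$
$\frac{1}{v{\left(S \right)} + V{\left(242 \right)}} = \frac{1}{\sqrt{313} - 5 \cdot 242^{2}} = \frac{1}{\sqrt{313} - 292820} = \frac{1}{-292820 + \sqrt{313}}$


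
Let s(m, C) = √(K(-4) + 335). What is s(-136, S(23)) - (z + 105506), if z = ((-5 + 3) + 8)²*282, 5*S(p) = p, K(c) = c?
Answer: -115658 + √331 ≈ -1.1564e+5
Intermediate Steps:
S(p) = p/5
s(m, C) = √331 (s(m, C) = √(-4 + 335) = √331)
z = 10152 (z = (-2 + 8)²*282 = 6²*282 = 36*282 = 10152)
s(-136, S(23)) - (z + 105506) = √331 - (10152 + 105506) = √331 - 1*115658 = √331 - 115658 = -115658 + √331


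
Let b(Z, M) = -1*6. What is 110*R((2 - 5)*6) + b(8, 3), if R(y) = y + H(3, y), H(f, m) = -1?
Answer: -2096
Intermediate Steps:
b(Z, M) = -6
R(y) = -1 + y (R(y) = y - 1 = -1 + y)
110*R((2 - 5)*6) + b(8, 3) = 110*(-1 + (2 - 5)*6) - 6 = 110*(-1 - 3*6) - 6 = 110*(-1 - 18) - 6 = 110*(-19) - 6 = -2090 - 6 = -2096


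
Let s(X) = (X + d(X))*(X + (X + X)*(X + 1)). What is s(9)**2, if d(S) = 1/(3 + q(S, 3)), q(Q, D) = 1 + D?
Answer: 2985984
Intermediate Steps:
d(S) = 1/7 (d(S) = 1/(3 + (1 + 3)) = 1/(3 + 4) = 1/7)
s(X) = (1/7 + X)*(X + 2*X*(1 + X)) (s(X) = (X + 1/7)*(X + (X + X)*(X + 1)) = (1/7 + X)*(X + (2*X)*(1 + X)) = (1/7 + X)*(X + 2*X*(1 + X)))
s(9)**2 = ((1/7)*9*(3 + 14*9**2 + 23*9))**2 = ((1/7)*9*(3 + 14*81 + 207))**2 = ((1/7)*9*(3 + 1134 + 207))**2 = ((1/7)*9*1344)**2 = 1728**2 = 2985984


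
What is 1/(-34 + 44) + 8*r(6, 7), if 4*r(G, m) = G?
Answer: 121/10 ≈ 12.100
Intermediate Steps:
r(G, m) = G/4
1/(-34 + 44) + 8*r(6, 7) = 1/(-34 + 44) + 8*((¼)*6) = 1/10 + 8*(3/2) = ⅒ + 12 = 121/10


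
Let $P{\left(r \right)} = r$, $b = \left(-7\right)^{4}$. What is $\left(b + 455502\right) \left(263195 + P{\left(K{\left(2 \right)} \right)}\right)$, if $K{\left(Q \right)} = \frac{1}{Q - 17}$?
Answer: $\frac{1807766243372}{15} \approx 1.2052 \cdot 10^{11}$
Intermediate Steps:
$b = 2401$
$K{\left(Q \right)} = \frac{1}{-17 + Q}$
$\left(b + 455502\right) \left(263195 + P{\left(K{\left(2 \right)} \right)}\right) = \left(2401 + 455502\right) \left(263195 + \frac{1}{-17 + 2}\right) = 457903 \left(263195 + \frac{1}{-15}\right) = 457903 \left(263195 - \frac{1}{15}\right) = 457903 \cdot \frac{3947924}{15} = \frac{1807766243372}{15}$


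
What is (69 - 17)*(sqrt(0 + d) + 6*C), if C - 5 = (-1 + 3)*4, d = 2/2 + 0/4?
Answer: 4108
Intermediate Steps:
d = 1 (d = 2*(1/2) + 0*(1/4) = 1 + 0 = 1)
C = 13 (C = 5 + (-1 + 3)*4 = 5 + 2*4 = 5 + 8 = 13)
(69 - 17)*(sqrt(0 + d) + 6*C) = (69 - 17)*(sqrt(0 + 1) + 6*13) = 52*(sqrt(1) + 78) = 52*(1 + 78) = 52*79 = 4108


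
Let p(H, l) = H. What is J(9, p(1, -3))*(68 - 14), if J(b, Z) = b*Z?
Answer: 486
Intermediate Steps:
J(b, Z) = Z*b
J(9, p(1, -3))*(68 - 14) = (1*9)*(68 - 14) = 9*54 = 486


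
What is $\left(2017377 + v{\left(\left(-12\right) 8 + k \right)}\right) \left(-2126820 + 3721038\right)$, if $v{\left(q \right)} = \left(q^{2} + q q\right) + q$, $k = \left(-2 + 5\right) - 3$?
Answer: $3245370307434$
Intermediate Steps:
$k = 0$ ($k = 3 - 3 = 0$)
$v{\left(q \right)} = q + 2 q^{2}$ ($v{\left(q \right)} = \left(q^{2} + q^{2}\right) + q = 2 q^{2} + q = q + 2 q^{2}$)
$\left(2017377 + v{\left(\left(-12\right) 8 + k \right)}\right) \left(-2126820 + 3721038\right) = \left(2017377 + \left(\left(-12\right) 8 + 0\right) \left(1 + 2 \left(\left(-12\right) 8 + 0\right)\right)\right) \left(-2126820 + 3721038\right) = \left(2017377 + \left(-96 + 0\right) \left(1 + 2 \left(-96 + 0\right)\right)\right) 1594218 = \left(2017377 - 96 \left(1 + 2 \left(-96\right)\right)\right) 1594218 = \left(2017377 - 96 \left(1 - 192\right)\right) 1594218 = \left(2017377 - -18336\right) 1594218 = \left(2017377 + 18336\right) 1594218 = 2035713 \cdot 1594218 = 3245370307434$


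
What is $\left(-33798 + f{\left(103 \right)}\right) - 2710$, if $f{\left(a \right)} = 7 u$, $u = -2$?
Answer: $-36522$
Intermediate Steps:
$f{\left(a \right)} = -14$ ($f{\left(a \right)} = 7 \left(-2\right) = -14$)
$\left(-33798 + f{\left(103 \right)}\right) - 2710 = \left(-33798 - 14\right) - 2710 = -33812 - 2710 = -36522$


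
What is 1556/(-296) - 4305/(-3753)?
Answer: -380449/92574 ≈ -4.1097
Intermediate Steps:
1556/(-296) - 4305/(-3753) = 1556*(-1/296) - 4305*(-1/3753) = -389/74 + 1435/1251 = -380449/92574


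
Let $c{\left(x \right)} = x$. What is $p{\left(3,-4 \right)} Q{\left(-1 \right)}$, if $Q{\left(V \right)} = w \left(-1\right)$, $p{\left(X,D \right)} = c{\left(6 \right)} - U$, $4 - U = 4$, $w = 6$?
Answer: $-36$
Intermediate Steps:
$U = 0$ ($U = 4 - 4 = 0$)
$p{\left(X,D \right)} = 6$ ($p{\left(X,D \right)} = 6 - 0 = 6 + 0 = 6$)
$Q{\left(V \right)} = -6$ ($Q{\left(V \right)} = 6 \left(-1\right) = -6$)
$p{\left(3,-4 \right)} Q{\left(-1 \right)} = 6 \left(-6\right) = -36$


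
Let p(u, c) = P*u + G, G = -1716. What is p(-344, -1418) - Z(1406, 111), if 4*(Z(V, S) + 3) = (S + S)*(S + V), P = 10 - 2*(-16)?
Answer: -200709/2 ≈ -1.0035e+5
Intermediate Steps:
P = 42 (P = 10 + 32 = 42)
Z(V, S) = -3 + S*(S + V)/2 (Z(V, S) = -3 + ((S + S)*(S + V))/4 = -3 + ((2*S)*(S + V))/4 = -3 + (2*S*(S + V))/4 = -3 + S*(S + V)/2)
p(u, c) = -1716 + 42*u (p(u, c) = 42*u - 1716 = -1716 + 42*u)
p(-344, -1418) - Z(1406, 111) = (-1716 + 42*(-344)) - (-3 + (½)*111² + (½)*111*1406) = (-1716 - 14448) - (-3 + (½)*12321 + 78033) = -16164 - (-3 + 12321/2 + 78033) = -16164 - 1*168381/2 = -16164 - 168381/2 = -200709/2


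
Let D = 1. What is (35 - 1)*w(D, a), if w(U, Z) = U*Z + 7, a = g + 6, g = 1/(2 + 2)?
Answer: 901/2 ≈ 450.50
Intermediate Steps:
g = 1/4 ≈ 0.25000
a = 25/4 (a = 1/4 + 6 = 25/4 ≈ 6.2500)
w(U, Z) = 7 + U*Z
(35 - 1)*w(D, a) = (35 - 1)*(7 + 1*(25/4)) = 34*(7 + 25/4) = 34*(53/4) = 901/2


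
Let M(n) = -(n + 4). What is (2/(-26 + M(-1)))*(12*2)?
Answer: -48/29 ≈ -1.6552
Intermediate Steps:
M(n) = -4 - n (M(n) = -(4 + n) = -4 - n)
(2/(-26 + M(-1)))*(12*2) = (2/(-26 + (-4 - 1*(-1))))*(12*2) = (2/(-26 + (-4 + 1)))*24 = (2/(-26 - 3))*24 = (2/(-29))*24 = -1/29*2*24 = -2/29*24 = -48/29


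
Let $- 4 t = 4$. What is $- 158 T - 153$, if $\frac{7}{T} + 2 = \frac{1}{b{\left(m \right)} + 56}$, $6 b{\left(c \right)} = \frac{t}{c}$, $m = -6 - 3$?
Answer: $\frac{1214131}{2998} \approx 404.98$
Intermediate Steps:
$m = -9$
$t = -1$ ($t = \left(- \frac{1}{4}\right) 4 = -1$)
$b{\left(c \right)} = - \frac{1}{6 c}$ ($b{\left(c \right)} = \frac{\left(-1\right) \frac{1}{c}}{6} = - \frac{1}{6 c}$)
$T = - \frac{21175}{5996}$ ($T = \frac{7}{-2 + \frac{1}{- \frac{1}{6 \left(-9\right)} + 56}} = \frac{7}{-2 + \frac{1}{\left(- \frac{1}{6}\right) \left(- \frac{1}{9}\right) + 56}} = \frac{7}{-2 + \frac{1}{\frac{1}{54} + 56}} = \frac{7}{-2 + \frac{1}{\frac{3025}{54}}} = \frac{7}{-2 + \frac{54}{3025}} = \frac{7}{- \frac{5996}{3025}} = 7 \left(- \frac{3025}{5996}\right) = - \frac{21175}{5996} \approx -3.5315$)
$- 158 T - 153 = \left(-158\right) \left(- \frac{21175}{5996}\right) - 153 = \frac{1672825}{2998} - 153 = \frac{1214131}{2998}$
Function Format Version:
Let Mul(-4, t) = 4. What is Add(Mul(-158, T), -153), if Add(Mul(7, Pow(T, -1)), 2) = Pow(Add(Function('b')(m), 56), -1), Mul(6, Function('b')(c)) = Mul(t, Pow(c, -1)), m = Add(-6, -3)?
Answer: Rational(1214131, 2998) ≈ 404.98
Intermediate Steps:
m = -9
t = -1 (t = Mul(Rational(-1, 4), 4) = -1)
Function('b')(c) = Mul(Rational(-1, 6), Pow(c, -1)) (Function('b')(c) = Mul(Rational(1, 6), Mul(-1, Pow(c, -1))) = Mul(Rational(-1, 6), Pow(c, -1)))
T = Rational(-21175, 5996) (T = Mul(7, Pow(Add(-2, Pow(Add(Mul(Rational(-1, 6), Pow(-9, -1)), 56), -1)), -1)) = Mul(7, Pow(Add(-2, Pow(Add(Mul(Rational(-1, 6), Rational(-1, 9)), 56), -1)), -1)) = Mul(7, Pow(Add(-2, Pow(Add(Rational(1, 54), 56), -1)), -1)) = Mul(7, Pow(Add(-2, Pow(Rational(3025, 54), -1)), -1)) = Mul(7, Pow(Add(-2, Rational(54, 3025)), -1)) = Mul(7, Pow(Rational(-5996, 3025), -1)) = Mul(7, Rational(-3025, 5996)) = Rational(-21175, 5996) ≈ -3.5315)
Add(Mul(-158, T), -153) = Add(Mul(-158, Rational(-21175, 5996)), -153) = Add(Rational(1672825, 2998), -153) = Rational(1214131, 2998)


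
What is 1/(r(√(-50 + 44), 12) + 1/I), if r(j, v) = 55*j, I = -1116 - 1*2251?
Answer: -3367/205760905351 - 623517895*I*√6/205760905351 ≈ -1.6364e-8 - 0.0074227*I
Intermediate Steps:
I = -3367 (I = -1116 - 2251 = -3367)
1/(r(√(-50 + 44), 12) + 1/I) = 1/(55*√(-50 + 44) + 1/(-3367)) = 1/(55*√(-6) - 1/3367) = 1/(55*(I*√6) - 1/3367) = 1/(55*I*√6 - 1/3367) = 1/(-1/3367 + 55*I*√6)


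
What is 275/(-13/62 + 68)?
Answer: 17050/4203 ≈ 4.0566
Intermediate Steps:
275/(-13/62 + 68) = 275/(4203/62) = 275*(62/4203) = 17050/4203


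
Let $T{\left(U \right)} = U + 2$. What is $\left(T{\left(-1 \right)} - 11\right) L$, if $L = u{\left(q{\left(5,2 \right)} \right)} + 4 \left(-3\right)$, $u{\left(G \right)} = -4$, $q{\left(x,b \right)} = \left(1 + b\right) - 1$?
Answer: $160$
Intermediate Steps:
$q{\left(x,b \right)} = b$
$T{\left(U \right)} = 2 + U$
$L = -16$ ($L = -4 + 4 \left(-3\right) = -4 - 12 = -16$)
$\left(T{\left(-1 \right)} - 11\right) L = \left(\left(2 - 1\right) - 11\right) \left(-16\right) = \left(1 - 11\right) \left(-16\right) = \left(-10\right) \left(-16\right) = 160$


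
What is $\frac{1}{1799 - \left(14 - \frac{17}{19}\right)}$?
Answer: $\frac{19}{33932} \approx 0.00055994$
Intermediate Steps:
$\frac{1}{1799 - \left(14 - \frac{17}{19}\right)} = \frac{1}{1799 + \left(-14 + 17 \cdot \frac{1}{19}\right)} = \frac{1}{1799 + \left(-14 + \frac{17}{19}\right)} = \frac{1}{1799 - \frac{249}{19}} = \frac{1}{\frac{33932}{19}} = \frac{19}{33932}$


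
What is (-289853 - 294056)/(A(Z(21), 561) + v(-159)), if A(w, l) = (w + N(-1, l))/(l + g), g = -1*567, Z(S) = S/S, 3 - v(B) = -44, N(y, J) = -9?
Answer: -1751727/145 ≈ -12081.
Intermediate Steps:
v(B) = 47 (v(B) = 3 - 1*(-44) = 3 + 44 = 47)
Z(S) = 1
g = -567
A(w, l) = (-9 + w)/(-567 + l) (A(w, l) = (w - 9)/(l - 567) = (-9 + w)/(-567 + l))
(-289853 - 294056)/(A(Z(21), 561) + v(-159)) = (-289853 - 294056)/((-9 + 1)/(-567 + 561) + 47) = -583909/(-8/(-6) + 47) = -583909/(-1/6*(-8) + 47) = -583909/(4/3 + 47) = -583909/145/3 = -583909*3/145 = -1751727/145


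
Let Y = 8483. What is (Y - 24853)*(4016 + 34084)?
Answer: -623697000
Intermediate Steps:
(Y - 24853)*(4016 + 34084) = (8483 - 24853)*(4016 + 34084) = -16370*38100 = -623697000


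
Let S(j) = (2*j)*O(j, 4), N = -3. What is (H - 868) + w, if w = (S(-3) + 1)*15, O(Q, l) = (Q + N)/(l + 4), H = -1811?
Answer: -5193/2 ≈ -2596.5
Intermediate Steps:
O(Q, l) = (-3 + Q)/(4 + l) (O(Q, l) = (Q - 3)/(l + 4) = (-3 + Q)/(4 + l))
S(j) = 2*j*(-3/8 + j/8) (S(j) = (2*j)*((-3 + j)/(4 + 4)) = (2*j)*((-3 + j)/8) = (2*j)*(-3/8 + j/8) = 2*j*(-3/8 + j/8))
w = 165/2 (w = ((¼)*(-3)*(-3 - 3) + 1)*15 = ((¼)*(-3)*(-6) + 1)*15 = (9/2 + 1)*15 = (11/2)*15 = 165/2 ≈ 82.500)
(H - 868) + w = (-1811 - 868) + 165/2 = -2679 + 165/2 = -5193/2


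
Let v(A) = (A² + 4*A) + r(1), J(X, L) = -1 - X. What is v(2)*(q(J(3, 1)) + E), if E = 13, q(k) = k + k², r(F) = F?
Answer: 325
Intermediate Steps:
v(A) = 1 + A² + 4*A (v(A) = (A² + 4*A) + 1 = 1 + A² + 4*A)
v(2)*(q(J(3, 1)) + E) = (1 + 2² + 4*2)*((-1 - 1*3)*(1 + (-1 - 1*3)) + 13) = (1 + 4 + 8)*((-1 - 3)*(1 + (-1 - 3)) + 13) = 13*(-4*(1 - 4) + 13) = 13*(-4*(-3) + 13) = 13*(12 + 13) = 13*25 = 325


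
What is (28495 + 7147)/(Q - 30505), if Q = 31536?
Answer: 35642/1031 ≈ 34.570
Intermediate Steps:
(28495 + 7147)/(Q - 30505) = (28495 + 7147)/(31536 - 30505) = 35642/1031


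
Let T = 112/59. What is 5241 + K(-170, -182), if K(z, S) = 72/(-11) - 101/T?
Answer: 6383299/1232 ≈ 5181.3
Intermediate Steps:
T = 112/59 (T = 112*(1/59) = 112/59 ≈ 1.8983)
K(z, S) = -73613/1232 (K(z, S) = 72/(-11) - 101/112/59 = 72*(-1/11) - 101*59/112 = -72/11 - 5959/112 = -73613/1232)
5241 + K(-170, -182) = 5241 - 73613/1232 = 6383299/1232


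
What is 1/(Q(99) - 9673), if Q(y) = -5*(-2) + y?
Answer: -1/9564 ≈ -0.00010456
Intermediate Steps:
Q(y) = 10 + y
1/(Q(99) - 9673) = 1/((10 + 99) - 9673) = 1/(109 - 9673) = 1/(-9564) = -1/9564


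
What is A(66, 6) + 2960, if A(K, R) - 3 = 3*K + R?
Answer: 3167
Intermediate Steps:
A(K, R) = 3 + R + 3*K (A(K, R) = 3 + (3*K + R) = 3 + (R + 3*K) = 3 + R + 3*K)
A(66, 6) + 2960 = (3 + 6 + 3*66) + 2960 = (3 + 6 + 198) + 2960 = 207 + 2960 = 3167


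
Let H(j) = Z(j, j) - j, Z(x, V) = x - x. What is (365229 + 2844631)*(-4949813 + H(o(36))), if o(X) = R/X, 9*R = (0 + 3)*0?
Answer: -15888206756180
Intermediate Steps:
Z(x, V) = 0
R = 0 (R = ((0 + 3)*0)/9 = (3*0)/9 = (⅑)*0 = 0)
o(X) = 0 (o(X) = 0/X = 0)
H(j) = -j (H(j) = 0 - j = -j)
(365229 + 2844631)*(-4949813 + H(o(36))) = (365229 + 2844631)*(-4949813 - 1*0) = 3209860*(-4949813 + 0) = 3209860*(-4949813) = -15888206756180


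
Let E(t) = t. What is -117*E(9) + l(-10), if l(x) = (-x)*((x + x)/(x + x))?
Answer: -1043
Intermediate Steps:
l(x) = -x (l(x) = (-x)*((2*x)/((2*x))) = (-x)*((2*x)*(1/(2*x))) = -x*1 = -x)
-117*E(9) + l(-10) = -117*9 - 1*(-10) = -1053 + 10 = -1043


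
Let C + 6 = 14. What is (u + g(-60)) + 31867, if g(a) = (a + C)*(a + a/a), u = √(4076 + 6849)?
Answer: 34935 + 5*√437 ≈ 35040.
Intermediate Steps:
u = 5*√437 (u = √10925 = 5*√437 ≈ 104.52)
C = 8 (C = -6 + 14 = 8)
g(a) = (1 + a)*(8 + a) (g(a) = (a + 8)*(a + a/a) = (8 + a)*(a + 1) = (8 + a)*(1 + a) = (1 + a)*(8 + a))
(u + g(-60)) + 31867 = (5*√437 + (8 + (-60)² + 9*(-60))) + 31867 = (5*√437 + (8 + 3600 - 540)) + 31867 = (5*√437 + 3068) + 31867 = (3068 + 5*√437) + 31867 = 34935 + 5*√437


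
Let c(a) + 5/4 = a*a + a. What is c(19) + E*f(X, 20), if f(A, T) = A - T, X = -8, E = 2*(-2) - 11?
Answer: 3195/4 ≈ 798.75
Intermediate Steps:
E = -15 (E = -4 - 11 = -15)
c(a) = -5/4 + a + a² (c(a) = -5/4 + (a*a + a) = -5/4 + (a² + a) = -5/4 + (a + a²) = -5/4 + a + a²)
c(19) + E*f(X, 20) = (-5/4 + 19 + 19²) - 15*(-8 - 1*20) = (-5/4 + 19 + 361) - 15*(-8 - 20) = 1515/4 - 15*(-28) = 1515/4 + 420 = 3195/4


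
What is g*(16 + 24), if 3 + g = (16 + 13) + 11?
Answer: 1480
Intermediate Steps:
g = 37 (g = -3 + ((16 + 13) + 11) = -3 + (29 + 11) = -3 + 40 = 37)
g*(16 + 24) = 37*(16 + 24) = 37*40 = 1480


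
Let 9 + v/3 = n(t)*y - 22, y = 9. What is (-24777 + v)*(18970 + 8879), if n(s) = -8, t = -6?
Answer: -698620014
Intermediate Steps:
v = -309 (v = -27 + 3*(-8*9 - 22) = -27 + 3*(-72 - 22) = -27 + 3*(-94) = -27 - 282 = -309)
(-24777 + v)*(18970 + 8879) = (-24777 - 309)*(18970 + 8879) = -25086*27849 = -698620014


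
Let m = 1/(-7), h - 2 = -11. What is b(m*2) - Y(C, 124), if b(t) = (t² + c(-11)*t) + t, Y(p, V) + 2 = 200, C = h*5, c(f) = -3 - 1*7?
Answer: -9572/49 ≈ -195.35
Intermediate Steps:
h = -9 (h = 2 - 11 = -9)
m = -⅐ ≈ -0.14286
c(f) = -10 (c(f) = -3 - 7 = -10)
C = -45 (C = -9*5 = -45)
Y(p, V) = 198 (Y(p, V) = -2 + 200 = 198)
b(t) = t² - 9*t (b(t) = (t² - 10*t) + t = t² - 9*t)
b(m*2) - Y(C, 124) = (-⅐*2)*(-9 - ⅐*2) - 1*198 = -2*(-9 - 2/7)/7 - 198 = -2/7*(-65/7) - 198 = 130/49 - 198 = -9572/49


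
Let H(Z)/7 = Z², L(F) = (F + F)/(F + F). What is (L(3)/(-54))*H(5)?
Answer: -175/54 ≈ -3.2407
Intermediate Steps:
L(F) = 1 (L(F) = (2*F)/((2*F)) = (2*F)*(1/(2*F)) = 1)
H(Z) = 7*Z²
(L(3)/(-54))*H(5) = (1/(-54))*(7*5²) = (-1/54*1)*(7*25) = -1/54*175 = -175/54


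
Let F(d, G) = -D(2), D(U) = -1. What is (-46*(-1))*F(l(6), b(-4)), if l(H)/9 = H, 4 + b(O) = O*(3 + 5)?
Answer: 46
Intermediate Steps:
b(O) = -4 + 8*O (b(O) = -4 + O*(3 + 5) = -4 + O*8 = -4 + 8*O)
l(H) = 9*H
F(d, G) = 1 (F(d, G) = -1*(-1) = 1)
(-46*(-1))*F(l(6), b(-4)) = -46*(-1)*1 = 46*1 = 46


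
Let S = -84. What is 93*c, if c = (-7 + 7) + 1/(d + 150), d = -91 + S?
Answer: -93/25 ≈ -3.7200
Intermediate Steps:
d = -175 (d = -91 - 84 = -175)
c = -1/25 (c = (-7 + 7) + 1/(-175 + 150) = 0 + 1/(-25) = 0 - 1/25 = -1/25 ≈ -0.040000)
93*c = 93*(-1/25) = -93/25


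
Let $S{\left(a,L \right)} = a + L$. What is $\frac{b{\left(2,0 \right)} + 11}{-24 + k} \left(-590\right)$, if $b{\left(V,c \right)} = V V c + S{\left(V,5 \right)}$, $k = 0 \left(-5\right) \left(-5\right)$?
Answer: $\frac{885}{2} \approx 442.5$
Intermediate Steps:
$k = 0$ ($k = 0 \left(-5\right) = 0$)
$S{\left(a,L \right)} = L + a$
$b{\left(V,c \right)} = 5 + V + c V^{2}$ ($b{\left(V,c \right)} = V V c + \left(5 + V\right) = V^{2} c + \left(5 + V\right) = c V^{2} + \left(5 + V\right) = 5 + V + c V^{2}$)
$\frac{b{\left(2,0 \right)} + 11}{-24 + k} \left(-590\right) = \frac{\left(5 + 2 + 0 \cdot 2^{2}\right) + 11}{-24 + 0} \left(-590\right) = \frac{\left(5 + 2 + 0 \cdot 4\right) + 11}{-24} \left(-590\right) = \left(\left(5 + 2 + 0\right) + 11\right) \left(- \frac{1}{24}\right) \left(-590\right) = \left(7 + 11\right) \left(- \frac{1}{24}\right) \left(-590\right) = 18 \left(- \frac{1}{24}\right) \left(-590\right) = \left(- \frac{3}{4}\right) \left(-590\right) = \frac{885}{2}$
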